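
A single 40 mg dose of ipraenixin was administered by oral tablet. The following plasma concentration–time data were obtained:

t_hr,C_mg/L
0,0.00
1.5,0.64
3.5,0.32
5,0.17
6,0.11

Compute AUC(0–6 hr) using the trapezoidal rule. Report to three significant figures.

AUC = 1.95 mg/L·hr

Trapezoidal AUC_0→6:
  [0→1.5]: (0.00+0.64)/2 × 1.5 = 0.48
  [1.5→3.5]: (0.64+0.32)/2 × 2 = 0.96
  [3.5→5]: (0.32+0.17)/2 × 1.5 = 0.3675
  [5→6]: (0.17+0.11)/2 × 1 = 0.14
  Sum = 1.9475 mg/L·hr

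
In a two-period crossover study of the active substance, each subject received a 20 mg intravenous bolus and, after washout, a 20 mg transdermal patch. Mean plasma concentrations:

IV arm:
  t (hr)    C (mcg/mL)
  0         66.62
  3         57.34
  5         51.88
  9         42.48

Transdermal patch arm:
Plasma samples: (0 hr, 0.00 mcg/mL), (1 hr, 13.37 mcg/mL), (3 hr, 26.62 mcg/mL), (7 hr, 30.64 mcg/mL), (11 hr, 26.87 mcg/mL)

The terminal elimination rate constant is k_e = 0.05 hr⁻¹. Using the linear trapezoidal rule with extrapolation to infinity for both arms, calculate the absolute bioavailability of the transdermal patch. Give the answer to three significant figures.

Trapezoidal AUC_0→9 (IV):
  [0→3]: (66.62+57.34)/2 × 3 = 185.94
  [3→5]: (57.34+51.88)/2 × 2 = 109.22
  [5→9]: (51.88+42.48)/2 × 4 = 188.72
  Sum = 483.88 mcg/mL·hr
IV tail: 42.48/0.05 = 849.600; AUC_iv,0→∞ = 483.88 + 849.600 = 1333.48 mcg/mL·hr
Trapezoidal AUC_0→11 (transdermal patch):
  [0→1]: (0.00+13.37)/2 × 1 = 6.685
  [1→3]: (13.37+26.62)/2 × 2 = 39.99
  [3→7]: (26.62+30.64)/2 × 4 = 114.52
  [7→11]: (30.64+26.87)/2 × 4 = 115.02
  Sum = 276.215 mcg/mL·hr
transdermal patch tail: 26.87/0.05 = 537.400; AUC_ev,0→∞ = 276.215 + 537.400 = 813.615 mcg/mL·hr
F = (AUC_ev/D_ev)/(AUC_iv/D_iv) = (813.615/20)/(1333.48/20) = 40.68075/66.674 = 0.6101

F = 0.610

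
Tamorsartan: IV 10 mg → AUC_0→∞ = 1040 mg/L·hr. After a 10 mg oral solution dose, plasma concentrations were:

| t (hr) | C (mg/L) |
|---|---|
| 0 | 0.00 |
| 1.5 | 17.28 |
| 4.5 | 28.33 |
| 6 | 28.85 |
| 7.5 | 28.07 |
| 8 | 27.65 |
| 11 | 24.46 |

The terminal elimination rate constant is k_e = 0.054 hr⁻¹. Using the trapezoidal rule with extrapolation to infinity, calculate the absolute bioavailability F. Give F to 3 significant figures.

Trapezoidal AUC_0→11 (oral solution):
  [0→1.5]: (0.00+17.28)/2 × 1.5 = 12.96
  [1.5→4.5]: (17.28+28.33)/2 × 3 = 68.415
  [4.5→6]: (28.33+28.85)/2 × 1.5 = 42.885
  [6→7.5]: (28.85+28.07)/2 × 1.5 = 42.69
  [7.5→8]: (28.07+27.65)/2 × 0.5 = 13.93
  [8→11]: (27.65+24.46)/2 × 3 = 78.165
  Sum = 259.045 mg/L·hr
Tail: C_last/k_e = 24.46/0.054 = 452.963
AUC_0→∞ (oral solution) = 259.045 + 452.963 = 712.008 mg/L·hr
F = (AUC_ev/D_ev)/(AUC_iv/D_iv) = (712.008/10)/(1040/10) = 71.2008/104 = 0.6846

F = 0.685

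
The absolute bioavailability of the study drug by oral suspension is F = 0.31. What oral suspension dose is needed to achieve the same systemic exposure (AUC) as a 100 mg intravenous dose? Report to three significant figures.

D_oral = 323 mg

For equal systemic exposure: F × D_ev = D_iv
D_ev = D_iv / F = 100 / 0.31 = 322.581 mg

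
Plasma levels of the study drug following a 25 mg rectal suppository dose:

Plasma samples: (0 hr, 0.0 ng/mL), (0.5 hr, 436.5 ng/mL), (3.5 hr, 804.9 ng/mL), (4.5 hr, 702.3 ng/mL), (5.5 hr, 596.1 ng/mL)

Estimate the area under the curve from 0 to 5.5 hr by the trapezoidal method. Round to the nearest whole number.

AUC = 3374 ng/mL·hr

Trapezoidal AUC_0→5.5:
  [0→0.5]: (0.0+436.5)/2 × 0.5 = 109.125
  [0.5→3.5]: (436.5+804.9)/2 × 3 = 1862.1
  [3.5→4.5]: (804.9+702.3)/2 × 1 = 753.6
  [4.5→5.5]: (702.3+596.1)/2 × 1 = 649.2
  Sum = 3374.025 ng/mL·hr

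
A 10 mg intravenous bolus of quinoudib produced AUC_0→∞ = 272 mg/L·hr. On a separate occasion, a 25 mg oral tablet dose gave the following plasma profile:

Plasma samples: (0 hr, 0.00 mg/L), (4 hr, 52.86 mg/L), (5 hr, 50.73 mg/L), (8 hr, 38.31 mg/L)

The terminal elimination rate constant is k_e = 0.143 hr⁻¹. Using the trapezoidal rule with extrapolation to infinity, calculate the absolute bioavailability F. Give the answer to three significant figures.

Trapezoidal AUC_0→8 (oral tablet):
  [0→4]: (0.00+52.86)/2 × 4 = 105.72
  [4→5]: (52.86+50.73)/2 × 1 = 51.795
  [5→8]: (50.73+38.31)/2 × 3 = 133.56
  Sum = 291.075 mg/L·hr
Tail: C_last/k_e = 38.31/0.143 = 267.902
AUC_0→∞ (oral tablet) = 291.075 + 267.902 = 558.977 mg/L·hr
F = (AUC_ev/D_ev)/(AUC_iv/D_iv) = (558.977/25)/(272/10) = 22.35908/27.2 = 0.8220

F = 0.822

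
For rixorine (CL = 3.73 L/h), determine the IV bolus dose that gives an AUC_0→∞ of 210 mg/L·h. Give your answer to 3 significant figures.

Dose = 783 mg

Dose_iv = CL × AUC_0→∞
     = 3.73 × 210 = 783.3 mg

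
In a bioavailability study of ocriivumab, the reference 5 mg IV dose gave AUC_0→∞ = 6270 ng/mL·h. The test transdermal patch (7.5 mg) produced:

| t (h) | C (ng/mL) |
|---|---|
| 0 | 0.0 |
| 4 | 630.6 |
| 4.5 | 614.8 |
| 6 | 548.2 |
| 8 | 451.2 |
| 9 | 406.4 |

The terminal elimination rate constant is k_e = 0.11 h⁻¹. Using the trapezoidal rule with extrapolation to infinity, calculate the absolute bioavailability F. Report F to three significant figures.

F = 0.805

Trapezoidal AUC_0→9 (transdermal patch):
  [0→4]: (0.0+630.6)/2 × 4 = 1261.2
  [4→4.5]: (630.6+614.8)/2 × 0.5 = 311.35
  [4.5→6]: (614.8+548.2)/2 × 1.5 = 872.25
  [6→8]: (548.2+451.2)/2 × 2 = 999.4
  [8→9]: (451.2+406.4)/2 × 1 = 428.8
  Sum = 3873.0 ng/mL·h
Tail: C_last/k_e = 406.4/0.11 = 3694.545
AUC_0→∞ (transdermal patch) = 3873.0 + 3694.545 = 7567.545 ng/mL·h
F = (AUC_ev/D_ev)/(AUC_iv/D_iv) = (7567.545/7.5)/(6270/5) = 1009.006/1254 = 0.8046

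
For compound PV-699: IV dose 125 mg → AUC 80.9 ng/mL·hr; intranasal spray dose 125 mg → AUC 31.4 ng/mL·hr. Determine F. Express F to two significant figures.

F = 0.39

F = (AUC_ev / D_ev) / (AUC_iv / D_iv)
  = (31.4/125) / (80.9/125)
  = 0.2512 / 0.6472 = 0.3881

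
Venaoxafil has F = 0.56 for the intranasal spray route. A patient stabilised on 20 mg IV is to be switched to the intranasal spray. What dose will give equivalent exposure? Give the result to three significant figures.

For equal systemic exposure: F × D_ev = D_iv
D_ev = D_iv / F = 20 / 0.56 = 35.7143 mg

D_intranasal = 35.7 mg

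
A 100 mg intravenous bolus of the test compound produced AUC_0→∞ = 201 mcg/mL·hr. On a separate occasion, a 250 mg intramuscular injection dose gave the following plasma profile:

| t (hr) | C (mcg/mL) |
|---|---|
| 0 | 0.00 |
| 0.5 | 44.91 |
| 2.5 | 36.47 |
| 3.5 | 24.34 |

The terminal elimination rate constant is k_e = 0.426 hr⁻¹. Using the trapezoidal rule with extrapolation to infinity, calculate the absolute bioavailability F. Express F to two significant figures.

F = 0.36

Trapezoidal AUC_0→3.5 (intramuscular injection):
  [0→0.5]: (0.00+44.91)/2 × 0.5 = 11.2275
  [0.5→2.5]: (44.91+36.47)/2 × 2 = 81.38
  [2.5→3.5]: (36.47+24.34)/2 × 1 = 30.405
  Sum = 123.0125 mcg/mL·hr
Tail: C_last/k_e = 24.34/0.426 = 57.136
AUC_0→∞ (intramuscular injection) = 123.0125 + 57.136 = 180.1485 mcg/mL·hr
F = (AUC_ev/D_ev)/(AUC_iv/D_iv) = (180.1485/250)/(201/100) = 0.720594/2.01 = 0.3585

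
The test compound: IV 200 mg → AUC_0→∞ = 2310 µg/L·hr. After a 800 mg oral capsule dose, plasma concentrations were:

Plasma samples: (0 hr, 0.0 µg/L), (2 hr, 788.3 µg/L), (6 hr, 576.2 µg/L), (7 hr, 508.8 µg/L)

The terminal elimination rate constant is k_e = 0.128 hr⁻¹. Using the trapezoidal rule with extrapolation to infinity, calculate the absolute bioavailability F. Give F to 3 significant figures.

Trapezoidal AUC_0→7 (oral capsule):
  [0→2]: (0.0+788.3)/2 × 2 = 788.3
  [2→6]: (788.3+576.2)/2 × 4 = 2729.0
  [6→7]: (576.2+508.8)/2 × 1 = 542.5
  Sum = 4059.8 µg/L·hr
Tail: C_last/k_e = 508.8/0.128 = 3975.000
AUC_0→∞ (oral capsule) = 4059.8 + 3975.000 = 8034.8 µg/L·hr
F = (AUC_ev/D_ev)/(AUC_iv/D_iv) = (8034.8/800)/(2310/200) = 10.0435/11.55 = 0.8696

F = 0.870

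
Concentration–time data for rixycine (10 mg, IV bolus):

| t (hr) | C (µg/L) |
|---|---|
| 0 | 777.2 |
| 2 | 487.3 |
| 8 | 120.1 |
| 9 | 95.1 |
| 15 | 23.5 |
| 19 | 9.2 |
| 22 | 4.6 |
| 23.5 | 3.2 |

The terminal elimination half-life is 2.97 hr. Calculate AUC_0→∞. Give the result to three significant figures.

Trapezoidal AUC_0→23.5:
  [0→2]: (777.2+487.3)/2 × 2 = 1264.5
  [2→8]: (487.3+120.1)/2 × 6 = 1822.2
  [8→9]: (120.1+95.1)/2 × 1 = 107.6
  [9→15]: (95.1+23.5)/2 × 6 = 355.8
  [15→19]: (23.5+9.2)/2 × 4 = 65.4
  [19→22]: (9.2+4.6)/2 × 3 = 20.7
  [22→23.5]: (4.6+3.2)/2 × 1.5 = 5.85
  Sum = 3642.05 µg/L·hr
k_e = ln2 / t½ = 0.693147 / 2.97 = 0.2334 hr^-1
Extrapolated tail: C_last / k_e = 3.2 / 0.2334 = 13.710
AUC_0→∞ = 3642.05 + 13.710 = 3655.76 µg/L·hr

AUC = 3660 µg/L·hr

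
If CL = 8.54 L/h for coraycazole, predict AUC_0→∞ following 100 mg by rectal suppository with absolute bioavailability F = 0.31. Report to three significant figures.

AUC_0→∞ = F × Dose / CL
        = 0.31 × 100 / 8.54 = 3.62998 mg/L·h

AUC = 3.63 mg/L·h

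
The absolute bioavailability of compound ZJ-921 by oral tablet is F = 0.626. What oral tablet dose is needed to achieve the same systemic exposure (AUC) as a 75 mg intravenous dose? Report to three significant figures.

For equal systemic exposure: F × D_ev = D_iv
D_ev = D_iv / F = 75 / 0.626 = 119.808 mg

D_oral = 120 mg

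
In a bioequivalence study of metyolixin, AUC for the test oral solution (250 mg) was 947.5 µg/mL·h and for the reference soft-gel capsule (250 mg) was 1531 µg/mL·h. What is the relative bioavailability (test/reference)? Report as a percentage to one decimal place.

F_rel = 61.9%

F_rel = (AUC_test/D_test) / (AUC_ref/D_ref)
      = (947.5/250) / (1531/250)
      = 3.79 / 6.124 = 0.6189 = 61.89%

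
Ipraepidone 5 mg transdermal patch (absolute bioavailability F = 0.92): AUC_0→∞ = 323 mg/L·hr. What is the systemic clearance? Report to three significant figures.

CL = F × Dose / AUC_0→∞
   = 0.92 × 5 / 323 = 0.0142415 L/hr

CL = 0.0142 L/hr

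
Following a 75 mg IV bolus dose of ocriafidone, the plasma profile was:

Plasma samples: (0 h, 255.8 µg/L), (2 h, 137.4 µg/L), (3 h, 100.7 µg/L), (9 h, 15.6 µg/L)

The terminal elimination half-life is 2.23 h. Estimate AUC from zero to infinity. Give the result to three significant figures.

AUC = 911 µg/L·h

Trapezoidal AUC_0→9:
  [0→2]: (255.8+137.4)/2 × 2 = 393.2
  [2→3]: (137.4+100.7)/2 × 1 = 119.05
  [3→9]: (100.7+15.6)/2 × 6 = 348.9
  Sum = 861.15 µg/L·h
k_e = ln2 / t½ = 0.693147 / 2.23 = 0.3108 h^-1
Extrapolated tail: C_last / k_e = 15.6 / 0.3108 = 50.193
AUC_0→∞ = 861.15 + 50.193 = 911.343 µg/L·h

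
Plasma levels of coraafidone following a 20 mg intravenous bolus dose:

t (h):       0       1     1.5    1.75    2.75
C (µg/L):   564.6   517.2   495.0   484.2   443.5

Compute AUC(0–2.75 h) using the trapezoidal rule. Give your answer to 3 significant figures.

AUC = 1380 µg/L·h

Trapezoidal AUC_0→2.75:
  [0→1]: (564.6+517.2)/2 × 1 = 540.9
  [1→1.5]: (517.2+495.0)/2 × 0.5 = 253.05
  [1.5→1.75]: (495.0+484.2)/2 × 0.25 = 122.4
  [1.75→2.75]: (484.2+443.5)/2 × 1 = 463.85
  Sum = 1380.2 µg/L·h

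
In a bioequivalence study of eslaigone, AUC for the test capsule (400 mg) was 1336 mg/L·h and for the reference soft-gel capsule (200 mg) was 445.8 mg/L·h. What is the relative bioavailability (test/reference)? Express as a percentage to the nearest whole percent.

F_rel = 150%

F_rel = (AUC_test/D_test) / (AUC_ref/D_ref)
      = (1336/400) / (445.8/200)
      = 3.34 / 2.229 = 1.4984 = 149.84%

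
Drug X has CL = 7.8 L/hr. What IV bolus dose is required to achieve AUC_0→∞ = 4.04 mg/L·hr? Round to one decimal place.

Dose_iv = CL × AUC_0→∞
     = 7.8 × 4.04 = 31.512 mg

Dose = 31.5 mg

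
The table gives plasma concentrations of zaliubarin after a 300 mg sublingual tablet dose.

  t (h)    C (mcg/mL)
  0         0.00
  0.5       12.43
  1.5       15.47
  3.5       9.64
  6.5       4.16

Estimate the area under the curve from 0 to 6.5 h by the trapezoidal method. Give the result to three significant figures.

Trapezoidal AUC_0→6.5:
  [0→0.5]: (0.00+12.43)/2 × 0.5 = 3.1075
  [0.5→1.5]: (12.43+15.47)/2 × 1 = 13.95
  [1.5→3.5]: (15.47+9.64)/2 × 2 = 25.11
  [3.5→6.5]: (9.64+4.16)/2 × 3 = 20.7
  Sum = 62.8675 mcg/mL·h

AUC = 62.9 mcg/mL·h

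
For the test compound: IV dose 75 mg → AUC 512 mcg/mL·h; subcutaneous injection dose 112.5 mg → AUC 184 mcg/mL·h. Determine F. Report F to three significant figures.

F = 0.240

F = (AUC_ev / D_ev) / (AUC_iv / D_iv)
  = (184/112.5) / (512/75)
  = 1.63556 / 6.82667 = 0.2396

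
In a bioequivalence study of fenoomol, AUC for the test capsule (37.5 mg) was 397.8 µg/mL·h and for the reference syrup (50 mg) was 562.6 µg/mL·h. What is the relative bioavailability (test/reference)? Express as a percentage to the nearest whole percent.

F_rel = (AUC_test/D_test) / (AUC_ref/D_ref)
      = (397.8/37.5) / (562.6/50)
      = 10.608 / 11.252 = 0.9428 = 94.28%

F_rel = 94%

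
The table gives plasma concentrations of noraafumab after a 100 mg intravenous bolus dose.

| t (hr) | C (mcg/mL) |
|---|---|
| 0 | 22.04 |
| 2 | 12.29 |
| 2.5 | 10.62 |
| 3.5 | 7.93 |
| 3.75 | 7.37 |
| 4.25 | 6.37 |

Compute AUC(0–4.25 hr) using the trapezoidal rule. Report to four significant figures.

Trapezoidal AUC_0→4.25:
  [0→2]: (22.04+12.29)/2 × 2 = 34.33
  [2→2.5]: (12.29+10.62)/2 × 0.5 = 5.7275
  [2.5→3.5]: (10.62+7.93)/2 × 1 = 9.275
  [3.5→3.75]: (7.93+7.37)/2 × 0.25 = 1.9125
  [3.75→4.25]: (7.37+6.37)/2 × 0.5 = 3.435
  Sum = 54.68 mcg/mL·hr

AUC = 54.68 mcg/mL·hr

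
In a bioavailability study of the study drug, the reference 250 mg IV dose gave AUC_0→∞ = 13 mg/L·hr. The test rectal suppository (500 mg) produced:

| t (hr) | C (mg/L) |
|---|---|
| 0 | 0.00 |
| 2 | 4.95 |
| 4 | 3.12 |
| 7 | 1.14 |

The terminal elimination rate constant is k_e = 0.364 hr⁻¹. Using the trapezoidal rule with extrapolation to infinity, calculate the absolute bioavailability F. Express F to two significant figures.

Trapezoidal AUC_0→7 (rectal suppository):
  [0→2]: (0.00+4.95)/2 × 2 = 4.95
  [2→4]: (4.95+3.12)/2 × 2 = 8.07
  [4→7]: (3.12+1.14)/2 × 3 = 6.39
  Sum = 19.41 mg/L·hr
Tail: C_last/k_e = 1.14/0.364 = 3.132
AUC_0→∞ (rectal suppository) = 19.41 + 3.132 = 22.542 mg/L·hr
F = (AUC_ev/D_ev)/(AUC_iv/D_iv) = (22.542/500)/(13/250) = 0.045084/0.052 = 0.8670

F = 0.87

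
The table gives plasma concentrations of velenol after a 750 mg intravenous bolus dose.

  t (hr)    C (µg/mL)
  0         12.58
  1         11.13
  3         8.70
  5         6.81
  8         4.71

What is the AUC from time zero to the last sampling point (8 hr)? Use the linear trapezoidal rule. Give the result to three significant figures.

Trapezoidal AUC_0→8:
  [0→1]: (12.58+11.13)/2 × 1 = 11.855
  [1→3]: (11.13+8.70)/2 × 2 = 19.83
  [3→5]: (8.70+6.81)/2 × 2 = 15.51
  [5→8]: (6.81+4.71)/2 × 3 = 17.28
  Sum = 64.475 µg/mL·hr

AUC = 64.5 µg/mL·hr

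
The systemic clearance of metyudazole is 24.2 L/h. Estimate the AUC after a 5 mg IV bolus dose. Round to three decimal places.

AUC = 0.207 mg/L·h

AUC_0→∞ = Dose_iv / CL
        = 5 / 24.2 = 0.206612 mg/L·h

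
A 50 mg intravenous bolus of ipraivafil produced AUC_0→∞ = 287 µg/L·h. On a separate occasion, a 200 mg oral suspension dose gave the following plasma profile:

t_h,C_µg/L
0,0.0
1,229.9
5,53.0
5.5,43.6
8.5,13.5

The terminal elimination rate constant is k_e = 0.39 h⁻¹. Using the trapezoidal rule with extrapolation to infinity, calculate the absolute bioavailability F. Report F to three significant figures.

Trapezoidal AUC_0→8.5 (oral suspension):
  [0→1]: (0.0+229.9)/2 × 1 = 114.95
  [1→5]: (229.9+53.0)/2 × 4 = 565.8
  [5→5.5]: (53.0+43.6)/2 × 0.5 = 24.15
  [5.5→8.5]: (43.6+13.5)/2 × 3 = 85.65
  Sum = 790.55 µg/L·h
Tail: C_last/k_e = 13.5/0.39 = 34.615
AUC_0→∞ (oral suspension) = 790.55 + 34.615 = 825.165 µg/L·h
F = (AUC_ev/D_ev)/(AUC_iv/D_iv) = (825.165/200)/(287/50) = 4.125825/5.74 = 0.7188

F = 0.719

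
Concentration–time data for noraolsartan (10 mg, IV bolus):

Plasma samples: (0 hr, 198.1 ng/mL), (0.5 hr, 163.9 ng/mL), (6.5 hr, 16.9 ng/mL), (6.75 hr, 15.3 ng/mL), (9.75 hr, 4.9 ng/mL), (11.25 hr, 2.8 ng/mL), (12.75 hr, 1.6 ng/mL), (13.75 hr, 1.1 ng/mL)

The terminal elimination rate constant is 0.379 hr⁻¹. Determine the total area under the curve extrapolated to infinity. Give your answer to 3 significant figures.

AUC = 681 ng/mL·hr

Trapezoidal AUC_0→13.75:
  [0→0.5]: (198.1+163.9)/2 × 0.5 = 90.5
  [0.5→6.5]: (163.9+16.9)/2 × 6 = 542.4
  [6.5→6.75]: (16.9+15.3)/2 × 0.25 = 4.025
  [6.75→9.75]: (15.3+4.9)/2 × 3 = 30.3
  [9.75→11.25]: (4.9+2.8)/2 × 1.5 = 5.775
  [11.25→12.75]: (2.8+1.6)/2 × 1.5 = 3.3
  [12.75→13.75]: (1.6+1.1)/2 × 1 = 1.35
  Sum = 677.65 ng/mL·hr
Extrapolated tail: C_last / k_e = 1.1 / 0.379 = 2.902
AUC_0→∞ = 677.65 + 2.902 = 680.552 ng/mL·hr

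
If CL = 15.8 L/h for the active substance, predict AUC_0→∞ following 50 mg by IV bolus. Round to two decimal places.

AUC = 3.16 mg/L·h

AUC_0→∞ = Dose_iv / CL
        = 50 / 15.8 = 3.16456 mg/L·h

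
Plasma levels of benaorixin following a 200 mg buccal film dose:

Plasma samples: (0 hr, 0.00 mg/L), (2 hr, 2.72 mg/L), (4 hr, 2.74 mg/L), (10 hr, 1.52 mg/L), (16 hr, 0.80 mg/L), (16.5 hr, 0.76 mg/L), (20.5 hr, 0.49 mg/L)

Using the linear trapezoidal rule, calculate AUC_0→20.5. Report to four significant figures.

Trapezoidal AUC_0→20.5:
  [0→2]: (0.00+2.72)/2 × 2 = 2.72
  [2→4]: (2.72+2.74)/2 × 2 = 5.46
  [4→10]: (2.74+1.52)/2 × 6 = 12.78
  [10→16]: (1.52+0.80)/2 × 6 = 6.96
  [16→16.5]: (0.80+0.76)/2 × 0.5 = 0.39
  [16.5→20.5]: (0.76+0.49)/2 × 4 = 2.5
  Sum = 30.81 mg/L·hr

AUC = 30.81 mg/L·hr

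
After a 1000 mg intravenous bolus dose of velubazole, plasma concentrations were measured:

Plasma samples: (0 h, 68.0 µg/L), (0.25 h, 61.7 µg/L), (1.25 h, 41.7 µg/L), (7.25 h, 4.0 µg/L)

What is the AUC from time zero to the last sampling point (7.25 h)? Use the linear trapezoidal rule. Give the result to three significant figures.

AUC = 205 µg/L·h

Trapezoidal AUC_0→7.25:
  [0→0.25]: (68.0+61.7)/2 × 0.25 = 16.2125
  [0.25→1.25]: (61.7+41.7)/2 × 1 = 51.7
  [1.25→7.25]: (41.7+4.0)/2 × 6 = 137.1
  Sum = 205.0125 µg/L·h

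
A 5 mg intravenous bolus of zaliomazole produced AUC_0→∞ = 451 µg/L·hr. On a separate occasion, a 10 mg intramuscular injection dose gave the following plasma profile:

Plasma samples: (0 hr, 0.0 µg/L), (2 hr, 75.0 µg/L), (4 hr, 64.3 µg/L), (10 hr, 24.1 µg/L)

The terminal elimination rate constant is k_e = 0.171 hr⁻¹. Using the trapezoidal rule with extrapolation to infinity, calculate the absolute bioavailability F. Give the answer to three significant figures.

Trapezoidal AUC_0→10 (intramuscular injection):
  [0→2]: (0.0+75.0)/2 × 2 = 75.0
  [2→4]: (75.0+64.3)/2 × 2 = 139.3
  [4→10]: (64.3+24.1)/2 × 6 = 265.2
  Sum = 479.5 µg/L·hr
Tail: C_last/k_e = 24.1/0.171 = 140.936
AUC_0→∞ (intramuscular injection) = 479.5 + 140.936 = 620.436 µg/L·hr
F = (AUC_ev/D_ev)/(AUC_iv/D_iv) = (620.436/10)/(451/5) = 62.0436/90.2 = 0.6878

F = 0.688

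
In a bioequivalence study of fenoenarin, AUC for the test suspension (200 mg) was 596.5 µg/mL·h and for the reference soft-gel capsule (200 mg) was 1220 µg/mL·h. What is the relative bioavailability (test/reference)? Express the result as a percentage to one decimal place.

F_rel = (AUC_test/D_test) / (AUC_ref/D_ref)
      = (596.5/200) / (1220/200)
      = 2.9825 / 6.1 = 0.4889 = 48.89%

F_rel = 48.9%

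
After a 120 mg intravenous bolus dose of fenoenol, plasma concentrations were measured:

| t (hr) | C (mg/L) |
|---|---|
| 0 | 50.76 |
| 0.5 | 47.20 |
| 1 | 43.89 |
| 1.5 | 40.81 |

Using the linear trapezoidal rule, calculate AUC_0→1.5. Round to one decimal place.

Trapezoidal AUC_0→1.5:
  [0→0.5]: (50.76+47.20)/2 × 0.5 = 24.49
  [0.5→1]: (47.20+43.89)/2 × 0.5 = 22.7725
  [1→1.5]: (43.89+40.81)/2 × 0.5 = 21.175
  Sum = 68.4375 mg/L·hr

AUC = 68.4 mg/L·hr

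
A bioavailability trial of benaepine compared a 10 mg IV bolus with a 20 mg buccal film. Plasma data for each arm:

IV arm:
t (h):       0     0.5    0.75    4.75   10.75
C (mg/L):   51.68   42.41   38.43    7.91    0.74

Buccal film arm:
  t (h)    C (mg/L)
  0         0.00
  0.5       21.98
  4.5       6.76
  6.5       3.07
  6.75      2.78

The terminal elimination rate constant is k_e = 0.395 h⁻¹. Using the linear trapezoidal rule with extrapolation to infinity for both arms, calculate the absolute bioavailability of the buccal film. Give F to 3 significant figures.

F = 0.261

Trapezoidal AUC_0→10.75 (IV):
  [0→0.5]: (51.68+42.41)/2 × 0.5 = 23.5225
  [0.5→0.75]: (42.41+38.43)/2 × 0.25 = 10.105
  [0.75→4.75]: (38.43+7.91)/2 × 4 = 92.68
  [4.75→10.75]: (7.91+0.74)/2 × 6 = 25.95
  Sum = 152.2575 mg/L·h
IV tail: 0.74/0.395 = 1.873; AUC_iv,0→∞ = 152.2575 + 1.873 = 154.1305 mg/L·h
Trapezoidal AUC_0→6.75 (buccal film):
  [0→0.5]: (0.00+21.98)/2 × 0.5 = 5.495
  [0.5→4.5]: (21.98+6.76)/2 × 4 = 57.48
  [4.5→6.5]: (6.76+3.07)/2 × 2 = 9.83
  [6.5→6.75]: (3.07+2.78)/2 × 0.25 = 0.73125
  Sum = 73.53625 mg/L·h
buccal film tail: 2.78/0.395 = 7.038; AUC_ev,0→∞ = 73.53625 + 7.038 = 80.57425 mg/L·h
F = (AUC_ev/D_ev)/(AUC_iv/D_iv) = (80.57425/20)/(154.1305/10) = 4.0287125/15.41305 = 0.2614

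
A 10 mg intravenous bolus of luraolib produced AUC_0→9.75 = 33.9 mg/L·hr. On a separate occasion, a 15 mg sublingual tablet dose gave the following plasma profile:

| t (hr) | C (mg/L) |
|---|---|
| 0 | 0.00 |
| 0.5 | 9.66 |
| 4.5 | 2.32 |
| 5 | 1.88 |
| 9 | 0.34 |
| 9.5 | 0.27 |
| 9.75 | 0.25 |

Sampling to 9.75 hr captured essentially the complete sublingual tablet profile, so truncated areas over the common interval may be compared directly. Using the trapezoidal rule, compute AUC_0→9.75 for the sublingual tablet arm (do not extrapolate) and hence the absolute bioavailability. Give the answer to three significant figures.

Trapezoidal AUC_0→9.75 (sublingual tablet):
  [0→0.5]: (0.00+9.66)/2 × 0.5 = 2.415
  [0.5→4.5]: (9.66+2.32)/2 × 4 = 23.96
  [4.5→5]: (2.32+1.88)/2 × 0.5 = 1.05
  [5→9]: (1.88+0.34)/2 × 4 = 4.44
  [9→9.5]: (0.34+0.27)/2 × 0.5 = 0.1525
  [9.5→9.75]: (0.27+0.25)/2 × 0.25 = 0.065
  Sum = 32.0825 mg/L·hr
F = (AUC_ev/D_ev)/(AUC_iv/D_iv) = (32.0825/15)/(33.9/10) = 2.13883/3.39 = 0.6309

F = 0.631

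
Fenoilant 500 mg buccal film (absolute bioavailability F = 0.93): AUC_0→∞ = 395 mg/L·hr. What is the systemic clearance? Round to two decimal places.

CL = F × Dose / AUC_0→∞
   = 0.93 × 500 / 395 = 1.17722 L/hr

CL = 1.18 L/hr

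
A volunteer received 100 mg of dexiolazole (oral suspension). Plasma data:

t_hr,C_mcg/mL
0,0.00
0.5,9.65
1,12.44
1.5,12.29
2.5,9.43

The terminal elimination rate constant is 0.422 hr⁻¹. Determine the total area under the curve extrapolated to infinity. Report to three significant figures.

Trapezoidal AUC_0→2.5:
  [0→0.5]: (0.00+9.65)/2 × 0.5 = 2.4125
  [0.5→1]: (9.65+12.44)/2 × 0.5 = 5.5225
  [1→1.5]: (12.44+12.29)/2 × 0.5 = 6.1825
  [1.5→2.5]: (12.29+9.43)/2 × 1 = 10.86
  Sum = 24.9775 mcg/mL·hr
Extrapolated tail: C_last / k_e = 9.43 / 0.422 = 22.346
AUC_0→∞ = 24.9775 + 22.346 = 47.3235 mcg/mL·hr

AUC = 47.3 mcg/mL·hr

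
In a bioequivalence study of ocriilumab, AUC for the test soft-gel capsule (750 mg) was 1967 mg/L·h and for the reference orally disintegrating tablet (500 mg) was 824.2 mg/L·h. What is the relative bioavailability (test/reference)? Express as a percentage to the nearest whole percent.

F_rel = 159%

F_rel = (AUC_test/D_test) / (AUC_ref/D_ref)
      = (1967/750) / (824.2/500)
      = 2.62267 / 1.6484 = 1.5910 = 159.10%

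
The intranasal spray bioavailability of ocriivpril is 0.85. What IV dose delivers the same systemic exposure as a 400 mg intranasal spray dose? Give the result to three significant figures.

Systemic exposure from an extravascular dose = F × D_ev, so the equivalent IV dose is F × D_ev.
D_iv = F × D_ev = 0.85 × 400 = 340 mg

D_iv = 340 mg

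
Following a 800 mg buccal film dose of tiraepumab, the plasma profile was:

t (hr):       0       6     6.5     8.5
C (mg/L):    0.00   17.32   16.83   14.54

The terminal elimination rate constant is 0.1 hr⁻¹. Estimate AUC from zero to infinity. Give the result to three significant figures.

Trapezoidal AUC_0→8.5:
  [0→6]: (0.00+17.32)/2 × 6 = 51.96
  [6→6.5]: (17.32+16.83)/2 × 0.5 = 8.5375
  [6.5→8.5]: (16.83+14.54)/2 × 2 = 31.37
  Sum = 91.8675 mg/L·hr
Extrapolated tail: C_last / k_e = 14.54 / 0.1 = 145.400
AUC_0→∞ = 91.8675 + 145.400 = 237.2675 mg/L·hr

AUC = 237 mg/L·hr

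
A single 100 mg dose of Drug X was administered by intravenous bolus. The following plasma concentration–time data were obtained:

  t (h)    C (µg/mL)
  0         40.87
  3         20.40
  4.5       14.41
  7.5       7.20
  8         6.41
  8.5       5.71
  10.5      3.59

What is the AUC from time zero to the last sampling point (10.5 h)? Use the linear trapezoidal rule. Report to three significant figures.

Trapezoidal AUC_0→10.5:
  [0→3]: (40.87+20.40)/2 × 3 = 91.905
  [3→4.5]: (20.40+14.41)/2 × 1.5 = 26.1075
  [4.5→7.5]: (14.41+7.20)/2 × 3 = 32.415
  [7.5→8]: (7.20+6.41)/2 × 0.5 = 3.4025
  [8→8.5]: (6.41+5.71)/2 × 0.5 = 3.03
  [8.5→10.5]: (5.71+3.59)/2 × 2 = 9.3
  Sum = 166.16 µg/mL·h

AUC = 166 µg/mL·h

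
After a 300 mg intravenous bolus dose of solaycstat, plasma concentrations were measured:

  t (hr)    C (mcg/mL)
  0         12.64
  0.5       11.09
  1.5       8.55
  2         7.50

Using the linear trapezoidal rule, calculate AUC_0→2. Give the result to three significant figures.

Trapezoidal AUC_0→2:
  [0→0.5]: (12.64+11.09)/2 × 0.5 = 5.9325
  [0.5→1.5]: (11.09+8.55)/2 × 1 = 9.82
  [1.5→2]: (8.55+7.50)/2 × 0.5 = 4.0125
  Sum = 19.765 mcg/mL·hr

AUC = 19.8 mcg/mL·hr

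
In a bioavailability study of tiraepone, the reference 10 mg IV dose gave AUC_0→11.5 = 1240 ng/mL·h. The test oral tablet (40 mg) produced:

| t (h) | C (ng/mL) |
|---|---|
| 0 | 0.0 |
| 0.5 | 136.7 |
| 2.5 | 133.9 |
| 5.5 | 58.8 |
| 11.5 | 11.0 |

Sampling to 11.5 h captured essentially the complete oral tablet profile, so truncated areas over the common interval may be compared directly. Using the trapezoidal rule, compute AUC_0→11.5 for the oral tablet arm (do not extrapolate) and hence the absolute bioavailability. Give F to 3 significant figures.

F = 0.162

Trapezoidal AUC_0→11.5 (oral tablet):
  [0→0.5]: (0.0+136.7)/2 × 0.5 = 34.175
  [0.5→2.5]: (136.7+133.9)/2 × 2 = 270.6
  [2.5→5.5]: (133.9+58.8)/2 × 3 = 289.05
  [5.5→11.5]: (58.8+11.0)/2 × 6 = 209.4
  Sum = 803.225 ng/mL·h
F = (AUC_ev/D_ev)/(AUC_iv/D_iv) = (803.225/40)/(1240/10) = 20.080625/124 = 0.1619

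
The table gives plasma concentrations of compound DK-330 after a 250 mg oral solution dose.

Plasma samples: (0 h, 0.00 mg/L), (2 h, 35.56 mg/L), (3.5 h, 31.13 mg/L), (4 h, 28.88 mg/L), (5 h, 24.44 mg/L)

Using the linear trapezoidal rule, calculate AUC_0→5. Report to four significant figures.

AUC = 127.2 mg/L·h

Trapezoidal AUC_0→5:
  [0→2]: (0.00+35.56)/2 × 2 = 35.56
  [2→3.5]: (35.56+31.13)/2 × 1.5 = 50.0175
  [3.5→4]: (31.13+28.88)/2 × 0.5 = 15.0025
  [4→5]: (28.88+24.44)/2 × 1 = 26.66
  Sum = 127.24 mg/L·h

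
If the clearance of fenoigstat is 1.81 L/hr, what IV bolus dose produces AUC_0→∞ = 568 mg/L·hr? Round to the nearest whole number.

Dose = 1028 mg

Dose_iv = CL × AUC_0→∞
     = 1.81 × 568 = 1028.08 mg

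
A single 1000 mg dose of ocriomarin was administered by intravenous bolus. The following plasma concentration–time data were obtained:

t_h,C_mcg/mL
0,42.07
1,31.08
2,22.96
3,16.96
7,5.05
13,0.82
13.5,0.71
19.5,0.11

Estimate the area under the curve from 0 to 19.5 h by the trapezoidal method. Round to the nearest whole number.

Trapezoidal AUC_0→19.5:
  [0→1]: (42.07+31.08)/2 × 1 = 36.575
  [1→2]: (31.08+22.96)/2 × 1 = 27.02
  [2→3]: (22.96+16.96)/2 × 1 = 19.96
  [3→7]: (16.96+5.05)/2 × 4 = 44.02
  [7→13]: (5.05+0.82)/2 × 6 = 17.61
  [13→13.5]: (0.82+0.71)/2 × 0.5 = 0.3825
  [13.5→19.5]: (0.71+0.11)/2 × 6 = 2.46
  Sum = 148.0275 mcg/mL·h

AUC = 148 mcg/mL·h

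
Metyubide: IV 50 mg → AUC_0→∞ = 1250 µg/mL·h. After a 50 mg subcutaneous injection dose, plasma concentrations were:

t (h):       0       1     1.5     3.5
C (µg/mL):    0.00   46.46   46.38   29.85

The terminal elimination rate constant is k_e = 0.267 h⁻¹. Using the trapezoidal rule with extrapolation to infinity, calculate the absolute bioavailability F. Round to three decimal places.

Trapezoidal AUC_0→3.5 (subcutaneous injection):
  [0→1]: (0.00+46.46)/2 × 1 = 23.23
  [1→1.5]: (46.46+46.38)/2 × 0.5 = 23.21
  [1.5→3.5]: (46.38+29.85)/2 × 2 = 76.23
  Sum = 122.67 µg/mL·h
Tail: C_last/k_e = 29.85/0.267 = 111.798
AUC_0→∞ (subcutaneous injection) = 122.67 + 111.798 = 234.468 µg/mL·h
F = (AUC_ev/D_ev)/(AUC_iv/D_iv) = (234.468/50)/(1250/50) = 4.68936/25 = 0.1876

F = 0.188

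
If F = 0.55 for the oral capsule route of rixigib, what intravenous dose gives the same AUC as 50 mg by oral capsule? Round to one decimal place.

D_iv = 27.5 mg

Systemic exposure from an extravascular dose = F × D_ev, so the equivalent IV dose is F × D_ev.
D_iv = F × D_ev = 0.55 × 50 = 27.5 mg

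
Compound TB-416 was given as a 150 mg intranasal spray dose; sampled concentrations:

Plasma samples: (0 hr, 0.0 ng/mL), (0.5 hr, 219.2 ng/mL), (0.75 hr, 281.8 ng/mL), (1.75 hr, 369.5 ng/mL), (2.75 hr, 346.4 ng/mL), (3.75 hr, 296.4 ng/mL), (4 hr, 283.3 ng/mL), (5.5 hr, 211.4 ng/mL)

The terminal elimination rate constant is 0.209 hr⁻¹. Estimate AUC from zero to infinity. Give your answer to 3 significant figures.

AUC = 2580 ng/mL·hr

Trapezoidal AUC_0→5.5:
  [0→0.5]: (0.0+219.2)/2 × 0.5 = 54.8
  [0.5→0.75]: (219.2+281.8)/2 × 0.25 = 62.625
  [0.75→1.75]: (281.8+369.5)/2 × 1 = 325.65
  [1.75→2.75]: (369.5+346.4)/2 × 1 = 357.95
  [2.75→3.75]: (346.4+296.4)/2 × 1 = 321.4
  [3.75→4]: (296.4+283.3)/2 × 0.25 = 72.4625
  [4→5.5]: (283.3+211.4)/2 × 1.5 = 371.025
  Sum = 1565.9125 ng/mL·hr
Extrapolated tail: C_last / k_e = 211.4 / 0.209 = 1011.483
AUC_0→∞ = 1565.9125 + 1011.483 = 2577.3955 ng/mL·hr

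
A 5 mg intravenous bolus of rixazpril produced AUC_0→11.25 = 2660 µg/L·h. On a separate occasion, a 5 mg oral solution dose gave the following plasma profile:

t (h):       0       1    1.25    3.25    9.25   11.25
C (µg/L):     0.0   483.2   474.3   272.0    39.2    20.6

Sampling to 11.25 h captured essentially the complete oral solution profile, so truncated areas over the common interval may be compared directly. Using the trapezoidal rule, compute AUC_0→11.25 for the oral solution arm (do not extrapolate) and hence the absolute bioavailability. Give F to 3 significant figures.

F = 0.790

Trapezoidal AUC_0→11.25 (oral solution):
  [0→1]: (0.0+483.2)/2 × 1 = 241.6
  [1→1.25]: (483.2+474.3)/2 × 0.25 = 119.6875
  [1.25→3.25]: (474.3+272.0)/2 × 2 = 746.3
  [3.25→9.25]: (272.0+39.2)/2 × 6 = 933.6
  [9.25→11.25]: (39.2+20.6)/2 × 2 = 59.8
  Sum = 2100.9875 µg/L·h
F = (AUC_ev/D_ev)/(AUC_iv/D_iv) = (2100.9875/5)/(2660/5) = 420.1975/532 = 0.7898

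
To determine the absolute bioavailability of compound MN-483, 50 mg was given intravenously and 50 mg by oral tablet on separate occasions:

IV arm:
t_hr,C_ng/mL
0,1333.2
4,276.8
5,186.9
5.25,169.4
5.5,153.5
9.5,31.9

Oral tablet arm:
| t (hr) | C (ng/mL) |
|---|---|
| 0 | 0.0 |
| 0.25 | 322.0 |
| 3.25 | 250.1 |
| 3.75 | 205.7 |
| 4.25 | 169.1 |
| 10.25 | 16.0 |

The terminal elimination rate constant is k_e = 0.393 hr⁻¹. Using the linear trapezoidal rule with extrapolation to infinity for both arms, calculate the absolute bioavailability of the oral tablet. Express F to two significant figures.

Trapezoidal AUC_0→9.5 (IV):
  [0→4]: (1333.2+276.8)/2 × 4 = 3220.0
  [4→5]: (276.8+186.9)/2 × 1 = 231.85
  [5→5.25]: (186.9+169.4)/2 × 0.25 = 44.5375
  [5.25→5.5]: (169.4+153.5)/2 × 0.25 = 40.3625
  [5.5→9.5]: (153.5+31.9)/2 × 4 = 370.8
  Sum = 3907.55 ng/mL·hr
IV tail: 31.9/0.393 = 81.170; AUC_iv,0→∞ = 3907.55 + 81.170 = 3988.72 ng/mL·hr
Trapezoidal AUC_0→10.25 (oral tablet):
  [0→0.25]: (0.0+322.0)/2 × 0.25 = 40.25
  [0.25→3.25]: (322.0+250.1)/2 × 3 = 858.15
  [3.25→3.75]: (250.1+205.7)/2 × 0.5 = 113.95
  [3.75→4.25]: (205.7+169.1)/2 × 0.5 = 93.7
  [4.25→10.25]: (169.1+16.0)/2 × 6 = 555.3
  Sum = 1661.35 ng/mL·hr
oral tablet tail: 16.0/0.393 = 40.712; AUC_ev,0→∞ = 1661.35 + 40.712 = 1702.062 ng/mL·hr
F = (AUC_ev/D_ev)/(AUC_iv/D_iv) = (1702.062/50)/(3988.72/50) = 34.04124/79.7744 = 0.4267

F = 0.43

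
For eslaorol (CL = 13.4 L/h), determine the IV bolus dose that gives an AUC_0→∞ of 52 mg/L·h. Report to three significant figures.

Dose = 697 mg

Dose_iv = CL × AUC_0→∞
     = 13.4 × 52 = 696.8 mg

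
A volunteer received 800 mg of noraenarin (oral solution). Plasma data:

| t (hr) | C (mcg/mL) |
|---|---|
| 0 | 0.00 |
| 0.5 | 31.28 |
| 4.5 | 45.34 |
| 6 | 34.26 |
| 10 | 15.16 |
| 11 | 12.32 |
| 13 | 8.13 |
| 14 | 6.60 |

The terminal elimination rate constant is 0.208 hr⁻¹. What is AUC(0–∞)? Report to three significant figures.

Trapezoidal AUC_0→14:
  [0→0.5]: (0.00+31.28)/2 × 0.5 = 7.82
  [0.5→4.5]: (31.28+45.34)/2 × 4 = 153.24
  [4.5→6]: (45.34+34.26)/2 × 1.5 = 59.7
  [6→10]: (34.26+15.16)/2 × 4 = 98.84
  [10→11]: (15.16+12.32)/2 × 1 = 13.74
  [11→13]: (12.32+8.13)/2 × 2 = 20.45
  [13→14]: (8.13+6.60)/2 × 1 = 7.365
  Sum = 361.155 mcg/mL·hr
Extrapolated tail: C_last / k_e = 6.60 / 0.208 = 31.731
AUC_0→∞ = 361.155 + 31.731 = 392.886 mcg/mL·hr

AUC = 393 mcg/mL·hr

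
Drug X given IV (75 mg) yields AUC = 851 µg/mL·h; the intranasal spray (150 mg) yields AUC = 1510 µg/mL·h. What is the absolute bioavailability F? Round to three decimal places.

F = (AUC_ev / D_ev) / (AUC_iv / D_iv)
  = (1510/150) / (851/75)
  = 10.0667 / 11.3467 = 0.8872

F = 0.887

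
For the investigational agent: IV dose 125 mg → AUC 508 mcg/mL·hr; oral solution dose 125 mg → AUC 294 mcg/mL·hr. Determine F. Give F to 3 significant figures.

F = 0.579

F = (AUC_ev / D_ev) / (AUC_iv / D_iv)
  = (294/125) / (508/125)
  = 2.352 / 4.064 = 0.5787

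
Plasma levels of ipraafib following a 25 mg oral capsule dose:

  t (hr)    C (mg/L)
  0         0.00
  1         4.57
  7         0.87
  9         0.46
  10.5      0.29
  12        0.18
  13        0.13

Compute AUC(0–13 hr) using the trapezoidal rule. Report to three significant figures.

Trapezoidal AUC_0→13:
  [0→1]: (0.00+4.57)/2 × 1 = 2.285
  [1→7]: (4.57+0.87)/2 × 6 = 16.32
  [7→9]: (0.87+0.46)/2 × 2 = 1.33
  [9→10.5]: (0.46+0.29)/2 × 1.5 = 0.5625
  [10.5→12]: (0.29+0.18)/2 × 1.5 = 0.3525
  [12→13]: (0.18+0.13)/2 × 1 = 0.155
  Sum = 21.005 mg/L·hr

AUC = 21.0 mg/L·hr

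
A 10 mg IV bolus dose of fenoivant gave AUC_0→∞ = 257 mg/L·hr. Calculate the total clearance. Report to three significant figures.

CL = 0.0389 L/hr

CL = Dose_iv / AUC_0→∞
   = 10 / 257 = 0.0389105 L/hr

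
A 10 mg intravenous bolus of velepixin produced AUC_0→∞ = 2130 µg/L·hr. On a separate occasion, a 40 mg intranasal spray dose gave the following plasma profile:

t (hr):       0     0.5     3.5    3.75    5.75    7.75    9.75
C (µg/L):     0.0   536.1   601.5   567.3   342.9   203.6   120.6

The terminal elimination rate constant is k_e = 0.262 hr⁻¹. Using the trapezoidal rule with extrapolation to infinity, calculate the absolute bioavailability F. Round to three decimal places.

Trapezoidal AUC_0→9.75 (intranasal spray):
  [0→0.5]: (0.0+536.1)/2 × 0.5 = 134.025
  [0.5→3.5]: (536.1+601.5)/2 × 3 = 1706.4
  [3.5→3.75]: (601.5+567.3)/2 × 0.25 = 146.1
  [3.75→5.75]: (567.3+342.9)/2 × 2 = 910.2
  [5.75→7.75]: (342.9+203.6)/2 × 2 = 546.5
  [7.75→9.75]: (203.6+120.6)/2 × 2 = 324.2
  Sum = 3767.425 µg/L·hr
Tail: C_last/k_e = 120.6/0.262 = 460.305
AUC_0→∞ (intranasal spray) = 3767.425 + 460.305 = 4227.73 µg/L·hr
F = (AUC_ev/D_ev)/(AUC_iv/D_iv) = (4227.73/40)/(2130/10) = 105.69325/213 = 0.4962

F = 0.496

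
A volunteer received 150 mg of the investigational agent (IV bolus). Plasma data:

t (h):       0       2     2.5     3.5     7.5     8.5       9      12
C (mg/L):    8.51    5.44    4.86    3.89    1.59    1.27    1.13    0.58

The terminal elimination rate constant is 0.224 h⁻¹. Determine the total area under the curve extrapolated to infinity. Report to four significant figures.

AUC = 39.04 mg/L·h

Trapezoidal AUC_0→12:
  [0→2]: (8.51+5.44)/2 × 2 = 13.95
  [2→2.5]: (5.44+4.86)/2 × 0.5 = 2.575
  [2.5→3.5]: (4.86+3.89)/2 × 1 = 4.375
  [3.5→7.5]: (3.89+1.59)/2 × 4 = 10.96
  [7.5→8.5]: (1.59+1.27)/2 × 1 = 1.43
  [8.5→9]: (1.27+1.13)/2 × 0.5 = 0.6
  [9→12]: (1.13+0.58)/2 × 3 = 2.565
  Sum = 36.455 mg/L·h
Extrapolated tail: C_last / k_e = 0.58 / 0.224 = 2.589
AUC_0→∞ = 36.455 + 2.589 = 39.044 mg/L·h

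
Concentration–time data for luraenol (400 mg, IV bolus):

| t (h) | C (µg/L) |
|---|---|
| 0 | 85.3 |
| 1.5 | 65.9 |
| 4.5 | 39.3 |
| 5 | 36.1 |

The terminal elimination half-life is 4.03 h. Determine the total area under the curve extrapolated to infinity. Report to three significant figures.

Trapezoidal AUC_0→5:
  [0→1.5]: (85.3+65.9)/2 × 1.5 = 113.4
  [1.5→4.5]: (65.9+39.3)/2 × 3 = 157.8
  [4.5→5]: (39.3+36.1)/2 × 0.5 = 18.85
  Sum = 290.05 µg/L·h
k_e = ln2 / t½ = 0.693147 / 4.03 = 0.1720 h^-1
Extrapolated tail: C_last / k_e = 36.1 / 0.172 = 209.884
AUC_0→∞ = 290.05 + 209.884 = 499.934 µg/L·h

AUC = 500 µg/L·h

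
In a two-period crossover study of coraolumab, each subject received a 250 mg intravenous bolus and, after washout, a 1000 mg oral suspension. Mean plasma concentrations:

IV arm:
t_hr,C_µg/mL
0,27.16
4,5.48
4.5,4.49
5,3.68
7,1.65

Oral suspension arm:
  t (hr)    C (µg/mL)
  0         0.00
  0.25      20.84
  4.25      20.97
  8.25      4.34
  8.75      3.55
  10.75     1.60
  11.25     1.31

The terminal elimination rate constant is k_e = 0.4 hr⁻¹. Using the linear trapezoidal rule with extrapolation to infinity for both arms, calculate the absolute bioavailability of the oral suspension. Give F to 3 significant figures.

F = 0.467

Trapezoidal AUC_0→7 (IV):
  [0→4]: (27.16+5.48)/2 × 4 = 65.28
  [4→4.5]: (5.48+4.49)/2 × 0.5 = 2.4925
  [4.5→5]: (4.49+3.68)/2 × 0.5 = 2.0425
  [5→7]: (3.68+1.65)/2 × 2 = 5.33
  Sum = 75.145 µg/mL·hr
IV tail: 1.65/0.4 = 4.125; AUC_iv,0→∞ = 75.145 + 4.125 = 79.27 µg/mL·hr
Trapezoidal AUC_0→11.25 (oral suspension):
  [0→0.25]: (0.00+20.84)/2 × 0.25 = 2.605
  [0.25→4.25]: (20.84+20.97)/2 × 4 = 83.62
  [4.25→8.25]: (20.97+4.34)/2 × 4 = 50.62
  [8.25→8.75]: (4.34+3.55)/2 × 0.5 = 1.9725
  [8.75→10.75]: (3.55+1.60)/2 × 2 = 5.15
  [10.75→11.25]: (1.60+1.31)/2 × 0.5 = 0.7275
  Sum = 144.695 µg/mL·hr
oral suspension tail: 1.31/0.4 = 3.275; AUC_ev,0→∞ = 144.695 + 3.275 = 147.97 µg/mL·hr
F = (AUC_ev/D_ev)/(AUC_iv/D_iv) = (147.97/1000)/(79.27/250) = 0.14797/0.31708 = 0.4667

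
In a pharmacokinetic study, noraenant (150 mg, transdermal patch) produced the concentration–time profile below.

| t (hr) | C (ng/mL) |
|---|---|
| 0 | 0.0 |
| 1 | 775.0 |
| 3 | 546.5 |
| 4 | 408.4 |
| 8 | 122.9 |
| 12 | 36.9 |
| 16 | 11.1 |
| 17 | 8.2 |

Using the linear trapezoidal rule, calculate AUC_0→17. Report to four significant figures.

AUC = 3674 ng/mL·hr

Trapezoidal AUC_0→17:
  [0→1]: (0.0+775.0)/2 × 1 = 387.5
  [1→3]: (775.0+546.5)/2 × 2 = 1321.5
  [3→4]: (546.5+408.4)/2 × 1 = 477.45
  [4→8]: (408.4+122.9)/2 × 4 = 1062.6
  [8→12]: (122.9+36.9)/2 × 4 = 319.6
  [12→16]: (36.9+11.1)/2 × 4 = 96.0
  [16→17]: (11.1+8.2)/2 × 1 = 9.65
  Sum = 3674.3 ng/mL·hr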